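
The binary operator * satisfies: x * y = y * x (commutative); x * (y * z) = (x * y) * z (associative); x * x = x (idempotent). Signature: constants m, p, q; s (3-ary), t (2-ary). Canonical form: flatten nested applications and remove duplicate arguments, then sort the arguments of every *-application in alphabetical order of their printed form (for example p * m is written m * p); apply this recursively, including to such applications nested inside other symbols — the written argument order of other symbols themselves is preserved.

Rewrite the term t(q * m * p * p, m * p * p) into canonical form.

Focus inside:  q * m * p * p
Idempotence:  drop duplicate p
Order the arguments:  m * p * q
Rebuild:  t(m * p * q, m * p)

Answer: t(m * p * q, m * p)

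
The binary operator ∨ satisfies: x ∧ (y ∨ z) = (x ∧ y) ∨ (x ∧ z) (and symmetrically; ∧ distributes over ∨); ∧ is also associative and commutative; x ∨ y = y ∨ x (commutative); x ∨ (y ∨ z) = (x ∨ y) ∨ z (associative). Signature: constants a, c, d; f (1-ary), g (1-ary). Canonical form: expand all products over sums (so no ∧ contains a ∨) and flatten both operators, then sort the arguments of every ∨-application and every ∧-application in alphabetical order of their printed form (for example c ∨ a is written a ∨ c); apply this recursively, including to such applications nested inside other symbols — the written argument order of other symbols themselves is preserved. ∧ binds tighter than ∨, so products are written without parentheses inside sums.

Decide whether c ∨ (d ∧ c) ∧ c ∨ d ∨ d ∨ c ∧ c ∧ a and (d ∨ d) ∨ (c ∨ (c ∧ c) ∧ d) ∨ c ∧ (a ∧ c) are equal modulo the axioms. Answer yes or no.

Left:  c ∨ (d ∧ c) ∧ c ∨ d ∨ d ∨ c ∧ c ∧ a
  Un-nest:  c ∨ c ∧ c ∧ d ∨ d ∨ d ∨ a ∧ c ∧ c
  Order the arguments:  a ∧ c ∧ c ∨ c ∨ c ∧ c ∧ d ∨ d ∨ d
Right:  (d ∨ d) ∨ (c ∨ (c ∧ c) ∧ d) ∨ c ∧ (a ∧ c)
  Flatten:  d ∨ d ∨ c ∨ c ∧ c ∧ d ∨ a ∧ c ∧ c
  Sort arguments:  a ∧ c ∧ c ∨ c ∨ c ∧ c ∧ d ∨ d ∨ d

Answer: yes — both canonical forms are a ∧ c ∧ c ∨ c ∨ c ∧ c ∧ d ∨ d ∨ d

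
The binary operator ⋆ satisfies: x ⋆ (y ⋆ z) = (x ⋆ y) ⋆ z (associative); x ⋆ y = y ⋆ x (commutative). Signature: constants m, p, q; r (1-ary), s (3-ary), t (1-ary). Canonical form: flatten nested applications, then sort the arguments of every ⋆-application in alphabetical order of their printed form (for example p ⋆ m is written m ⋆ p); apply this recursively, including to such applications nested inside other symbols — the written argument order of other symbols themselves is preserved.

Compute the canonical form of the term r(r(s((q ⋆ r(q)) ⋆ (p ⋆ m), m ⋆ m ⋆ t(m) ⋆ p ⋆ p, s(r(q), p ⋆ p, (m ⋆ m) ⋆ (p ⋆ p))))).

Work inside:  (q ⋆ r(q)) ⋆ (p ⋆ m)
Flatten:  q ⋆ r(q) ⋆ p ⋆ m
Sort:  m ⋆ p ⋆ q ⋆ r(q)
Reassemble:  r(r(s(m ⋆ p ⋆ q ⋆ r(q), m ⋆ m ⋆ p ⋆ p ⋆ t(m), s(r(q), p ⋆ p, m ⋆ m ⋆ p ⋆ p))))

Answer: r(r(s(m ⋆ p ⋆ q ⋆ r(q), m ⋆ m ⋆ p ⋆ p ⋆ t(m), s(r(q), p ⋆ p, m ⋆ m ⋆ p ⋆ p))))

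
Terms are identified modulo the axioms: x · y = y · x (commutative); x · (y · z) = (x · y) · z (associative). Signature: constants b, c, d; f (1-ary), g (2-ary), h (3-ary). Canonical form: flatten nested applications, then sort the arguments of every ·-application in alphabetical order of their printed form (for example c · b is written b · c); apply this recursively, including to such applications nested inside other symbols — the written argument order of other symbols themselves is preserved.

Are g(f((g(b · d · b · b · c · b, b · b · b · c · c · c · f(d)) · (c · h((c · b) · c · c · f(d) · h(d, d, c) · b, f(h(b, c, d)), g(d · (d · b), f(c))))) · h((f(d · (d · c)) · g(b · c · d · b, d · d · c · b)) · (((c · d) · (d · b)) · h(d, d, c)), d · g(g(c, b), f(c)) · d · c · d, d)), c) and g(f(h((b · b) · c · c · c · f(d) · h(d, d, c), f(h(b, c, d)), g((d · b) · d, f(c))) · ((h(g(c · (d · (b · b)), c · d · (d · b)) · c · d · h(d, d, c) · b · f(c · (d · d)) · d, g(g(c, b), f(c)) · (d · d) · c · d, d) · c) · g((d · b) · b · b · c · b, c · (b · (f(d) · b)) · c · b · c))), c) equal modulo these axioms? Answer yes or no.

Answer: yes — both canonical forms are g(f(c · g(b · b · b · b · c · d, b · b · b · c · c · c · f(d)) · h(b · b · c · c · c · f(d) · h(d, d, c), f(h(b, c, d)), g(b · d · d, f(c))) · h(b · c · d · d · f(c · d · d) · g(b · b · c · d, b · c · d · d) · h(d, d, c), c · d · d · d · g(g(c, b), f(c)), d)), c)

Derivation:
Left:  g(f((g(b · d · b · b · c · b, b · b · b · c · c · c · f(d)) · (c · h((c · b) · c · c · f(d) · h(d, d, c) · b, f(h(b, c, d)), g(d · (d · b), f(c))))) · h((f(d · (d · c)) · g(b · c · d · b, d · d · c · b)) · (((c · d) · (d · b)) · h(d, d, c)), d · g(g(c, b), f(c)) · d · c · d, d)), c)
  Descend into:  (g(b · d · b · b · c · b, b · b · b · c · c · c · f(d)) · (c · h((c · b) · c · c · f(d) · h(d, d, c) · b, f(h(b, c, d)), g(d · (d · b), f(c))))) · h((f(d · (d · c)) · g(b · c · d · b, d · d · c · b)) · (((c · d) · (d · b)) · h(d, d, c)), d · g(g(c, b), f(c)) · d · c · d, d)
  Un-nest:  g(b · d · b · b · c · b, b · b · b · c · c · c · f(d)) · c · h((c · b) · c · c · f(d) · h(d, d, c) · b, f(h(b, c, d)), g(d · (d · b), f(c))) · h((f(d · (d · c)) · g(b · c · d · b, d · d · c · b)) · (((c · d) · (d · b)) · h(d, d, c)), d · g(g(c, b), f(c)) · d · c · d, d)
  Canonicalize subterm:  g(b · d · b · b · c · b, b · b · b · c · c · c · f(d))  →  g(b · b · b · b · c · d, b · b · b · c · c · c · f(d))
  Canonicalize subterm:  h((c · b) · c · c · f(d) · h(d, d, c) · b, f(h(b, c, d)), g(d · (d · b), f(c)))  →  h(b · b · c · c · c · f(d) · h(d, d, c), f(h(b, c, d)), g(b · d · d, f(c)))
  Simplify inside:  h((f(d · (d · c)) · g(b · c · d · b, d · d · c · b)) · (((c · d) · (d · b)) · h(d, d, c)), d · g(g(c, b), f(c)) · d · c · d, d)  →  h(b · c · d · d · f(c · d · d) · g(b · b · c · d, b · c · d · d) · h(d, d, c), c · d · d · d · g(g(c, b), f(c)), d)
  Order the arguments:  c · g(b · b · b · b · c · d, b · b · b · c · c · c · f(d)) · h(b · b · c · c · c · f(d) · h(d, d, c), f(h(b, c, d)), g(b · d · d, f(c))) · h(b · c · d · d · f(c · d · d) · g(b · b · c · d, b · c · d · d) · h(d, d, c), c · d · d · d · g(g(c, b), f(c)), d)
  Reassemble:  g(f(c · g(b · b · b · b · c · d, b · b · b · c · c · c · f(d)) · h(b · b · c · c · c · f(d) · h(d, d, c), f(h(b, c, d)), g(b · d · d, f(c))) · h(b · c · d · d · f(c · d · d) · g(b · b · c · d, b · c · d · d) · h(d, d, c), c · d · d · d · g(g(c, b), f(c)), d)), c)
Right:  g(f(h((b · b) · c · c · c · f(d) · h(d, d, c), f(h(b, c, d)), g((d · b) · d, f(c))) · ((h(g(c · (d · (b · b)), c · d · (d · b)) · c · d · h(d, d, c) · b · f(c · (d · d)) · d, g(g(c, b), f(c)) · (d · d) · c · d, d) · c) · g((d · b) · b · b · c · b, c · (b · (f(d) · b)) · c · b · c))), c)
  Work inside:  h((b · b) · c · c · c · f(d) · h(d, d, c), f(h(b, c, d)), g((d · b) · d, f(c))) · ((h(g(c · (d · (b · b)), c · d · (d · b)) · c · d · h(d, d, c) · b · f(c · (d · d)) · d, g(g(c, b), f(c)) · (d · d) · c · d, d) · c) · g((d · b) · b · b · c · b, c · (b · (f(d) · b)) · c · b · c))
  Un-nest:  h((b · b) · c · c · c · f(d) · h(d, d, c), f(h(b, c, d)), g((d · b) · d, f(c))) · h(g(c · (d · (b · b)), c · d · (d · b)) · c · d · h(d, d, c) · b · f(c · (d · d)) · d, g(g(c, b), f(c)) · (d · d) · c · d, d) · c · g((d · b) · b · b · c · b, c · (b · (f(d) · b)) · c · b · c)
  Simplify inside:  h((b · b) · c · c · c · f(d) · h(d, d, c), f(h(b, c, d)), g((d · b) · d, f(c)))  →  h(b · b · c · c · c · f(d) · h(d, d, c), f(h(b, c, d)), g(b · d · d, f(c)))
  Simplify inside:  h(g(c · (d · (b · b)), c · d · (d · b)) · c · d · h(d, d, c) · b · f(c · (d · d)) · d, g(g(c, b), f(c)) · (d · d) · c · d, d)  →  h(b · c · d · d · f(c · d · d) · g(b · b · c · d, b · c · d · d) · h(d, d, c), c · d · d · d · g(g(c, b), f(c)), d)
  Canonicalize subterm:  g((d · b) · b · b · c · b, c · (b · (f(d) · b)) · c · b · c)  →  g(b · b · b · b · c · d, b · b · b · c · c · c · f(d))
  Order the arguments:  c · g(b · b · b · b · c · d, b · b · b · c · c · c · f(d)) · h(b · b · c · c · c · f(d) · h(d, d, c), f(h(b, c, d)), g(b · d · d, f(c))) · h(b · c · d · d · f(c · d · d) · g(b · b · c · d, b · c · d · d) · h(d, d, c), c · d · d · d · g(g(c, b), f(c)), d)
  Rebuild:  g(f(c · g(b · b · b · b · c · d, b · b · b · c · c · c · f(d)) · h(b · b · c · c · c · f(d) · h(d, d, c), f(h(b, c, d)), g(b · d · d, f(c))) · h(b · c · d · d · f(c · d · d) · g(b · b · c · d, b · c · d · d) · h(d, d, c), c · d · d · d · g(g(c, b), f(c)), d)), c)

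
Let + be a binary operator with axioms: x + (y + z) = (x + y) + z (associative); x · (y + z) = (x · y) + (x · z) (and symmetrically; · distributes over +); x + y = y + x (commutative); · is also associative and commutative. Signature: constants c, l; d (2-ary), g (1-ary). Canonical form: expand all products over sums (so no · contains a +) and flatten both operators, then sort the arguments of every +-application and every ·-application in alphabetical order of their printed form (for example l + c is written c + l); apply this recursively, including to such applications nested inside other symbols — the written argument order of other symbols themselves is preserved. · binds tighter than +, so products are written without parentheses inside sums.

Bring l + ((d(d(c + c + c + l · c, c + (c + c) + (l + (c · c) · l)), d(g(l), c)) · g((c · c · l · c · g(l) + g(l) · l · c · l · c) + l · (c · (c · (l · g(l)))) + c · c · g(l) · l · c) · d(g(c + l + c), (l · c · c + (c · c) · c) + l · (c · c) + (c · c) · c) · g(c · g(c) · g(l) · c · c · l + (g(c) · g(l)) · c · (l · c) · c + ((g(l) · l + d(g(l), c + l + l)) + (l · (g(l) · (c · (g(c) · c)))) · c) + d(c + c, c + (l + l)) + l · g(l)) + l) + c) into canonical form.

Un-nest:  l + d(d(c + c + c + c · l, c + c + c + c · c · l + l), d(g(l), c)) · d(g(c + c + l), c · c · c + c · c · c + c · c · l + c · c · l) · g(c · c · c · g(c) · g(l) · l + c · c · c · g(c) · g(l) · l + c · c · c · g(c) · g(l) · l + d(c + c, c + l + l) + d(g(l), c + l + l) + g(l) · l + g(l) · l) · g(c · c · c · g(l) · l + c · c · c · g(l) · l + c · c · g(l) · l · l + c · c · g(l) · l · l) + l + c
Order the arguments:  c + d(d(c + c + c + c · l, c + c + c + c · c · l + l), d(g(l), c)) · d(g(c + c + l), c · c · c + c · c · c + c · c · l + c · c · l) · g(c · c · c · g(c) · g(l) · l + c · c · c · g(c) · g(l) · l + c · c · c · g(c) · g(l) · l + d(c + c, c + l + l) + d(g(l), c + l + l) + g(l) · l + g(l) · l) · g(c · c · c · g(l) · l + c · c · c · g(l) · l + c · c · g(l) · l · l + c · c · g(l) · l · l) + l + l

Answer: c + d(d(c + c + c + c · l, c + c + c + c · c · l + l), d(g(l), c)) · d(g(c + c + l), c · c · c + c · c · c + c · c · l + c · c · l) · g(c · c · c · g(c) · g(l) · l + c · c · c · g(c) · g(l) · l + c · c · c · g(c) · g(l) · l + d(c + c, c + l + l) + d(g(l), c + l + l) + g(l) · l + g(l) · l) · g(c · c · c · g(l) · l + c · c · c · g(l) · l + c · c · g(l) · l · l + c · c · g(l) · l · l) + l + l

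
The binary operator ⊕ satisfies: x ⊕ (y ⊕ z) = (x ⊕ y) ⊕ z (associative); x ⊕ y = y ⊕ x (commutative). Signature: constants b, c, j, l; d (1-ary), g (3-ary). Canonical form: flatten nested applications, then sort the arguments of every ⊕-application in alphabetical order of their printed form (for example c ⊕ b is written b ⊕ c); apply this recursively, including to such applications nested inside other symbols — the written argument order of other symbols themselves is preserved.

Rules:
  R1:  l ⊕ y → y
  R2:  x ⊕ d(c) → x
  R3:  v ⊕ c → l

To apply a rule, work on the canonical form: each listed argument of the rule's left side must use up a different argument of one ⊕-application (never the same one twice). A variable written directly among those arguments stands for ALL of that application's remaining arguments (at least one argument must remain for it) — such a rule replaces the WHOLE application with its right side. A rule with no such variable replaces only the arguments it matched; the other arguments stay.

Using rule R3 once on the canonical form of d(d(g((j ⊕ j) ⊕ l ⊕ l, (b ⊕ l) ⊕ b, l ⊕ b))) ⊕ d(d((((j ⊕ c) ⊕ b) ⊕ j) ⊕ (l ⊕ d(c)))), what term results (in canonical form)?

Answer: d(d(g(j ⊕ j ⊕ l ⊕ l, b ⊕ b ⊕ l, b ⊕ l))) ⊕ d(d(l))

Derivation:
Canonical form:  d(d(b ⊕ c ⊕ d(c) ⊕ j ⊕ j ⊕ l)) ⊕ d(d(g(j ⊕ j ⊕ l ⊕ l, b ⊕ b ⊕ l, b ⊕ l)))
Match R3:  consume c;  v := b ⊕ d(c) ⊕ j ⊕ j ⊕ l
Every leftover argument binds to the variable; the entire application is replaced.
Result:  d(d(g(j ⊕ j ⊕ l ⊕ l, b ⊕ b ⊕ l, b ⊕ l))) ⊕ d(d(l))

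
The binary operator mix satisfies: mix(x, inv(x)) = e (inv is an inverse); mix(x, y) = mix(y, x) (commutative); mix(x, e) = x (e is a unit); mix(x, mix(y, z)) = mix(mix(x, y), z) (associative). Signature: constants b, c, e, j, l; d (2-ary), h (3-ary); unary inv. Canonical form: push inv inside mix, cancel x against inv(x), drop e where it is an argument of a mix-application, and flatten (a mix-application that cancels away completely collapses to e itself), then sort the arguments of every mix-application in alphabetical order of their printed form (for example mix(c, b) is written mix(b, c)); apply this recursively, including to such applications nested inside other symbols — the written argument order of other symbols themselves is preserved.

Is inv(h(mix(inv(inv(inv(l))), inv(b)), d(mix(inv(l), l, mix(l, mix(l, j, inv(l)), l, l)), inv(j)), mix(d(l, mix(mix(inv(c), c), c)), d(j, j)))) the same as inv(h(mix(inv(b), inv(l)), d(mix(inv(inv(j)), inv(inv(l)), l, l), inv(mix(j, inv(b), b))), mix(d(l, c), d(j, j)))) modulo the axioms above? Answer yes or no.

Answer: yes — both canonical forms are inv(h(mix(inv(b), inv(l)), d(mix(j, l, l, l), inv(j)), mix(d(j, j), d(l, c))))

Derivation:
Left:  inv(h(mix(inv(inv(inv(l))), inv(b)), d(mix(inv(l), l, mix(l, mix(l, j, inv(l)), l, l)), inv(j)), mix(d(l, mix(mix(inv(c), c), c)), d(j, j))))
  Push inv inside:  distribute inv over mix and collapse double inv
  Collect terms:  inv(h(mix(inv(b), inv(l)), d(mix(j, l, l, l), inv(j)), mix(d(j, j), d(l, c))))
Right:  inv(h(mix(inv(b), inv(l)), d(mix(inv(inv(j)), inv(inv(l)), l, l), inv(mix(j, inv(b), b))), mix(d(l, c), d(j, j))))
  Push inv inside:  distribute inv over mix and collapse double inv
  Combine occurrences:  inv(h(mix(inv(b), inv(l)), d(mix(j, l, l, l), inv(j)), mix(d(j, j), d(l, c))))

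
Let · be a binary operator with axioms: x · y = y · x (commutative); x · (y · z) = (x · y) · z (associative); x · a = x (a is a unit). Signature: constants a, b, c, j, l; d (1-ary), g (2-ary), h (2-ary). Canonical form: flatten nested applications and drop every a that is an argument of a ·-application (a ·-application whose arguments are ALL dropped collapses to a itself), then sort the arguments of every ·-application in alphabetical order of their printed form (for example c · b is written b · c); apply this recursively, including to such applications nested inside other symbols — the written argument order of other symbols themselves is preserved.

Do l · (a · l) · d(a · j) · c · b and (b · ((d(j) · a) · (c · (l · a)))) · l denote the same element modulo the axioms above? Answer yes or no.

Answer: yes — both canonical forms are b · c · d(j) · l · l

Derivation:
Left:  l · (a · l) · d(a · j) · c · b
  Un-nest:  l · a · l · d(a · j) · c · b
  Simplify inside:  d(a · j)  →  d(j)
  Drop the unit:  drop a
  Sort:  b · c · d(j) · l · l
Right:  (b · ((d(j) · a) · (c · (l · a)))) · l
  Merge nested applications:  b · d(j) · a · c · l · a · l
  Drop the unit:  drop a (×2)
  Order the arguments:  b · c · d(j) · l · l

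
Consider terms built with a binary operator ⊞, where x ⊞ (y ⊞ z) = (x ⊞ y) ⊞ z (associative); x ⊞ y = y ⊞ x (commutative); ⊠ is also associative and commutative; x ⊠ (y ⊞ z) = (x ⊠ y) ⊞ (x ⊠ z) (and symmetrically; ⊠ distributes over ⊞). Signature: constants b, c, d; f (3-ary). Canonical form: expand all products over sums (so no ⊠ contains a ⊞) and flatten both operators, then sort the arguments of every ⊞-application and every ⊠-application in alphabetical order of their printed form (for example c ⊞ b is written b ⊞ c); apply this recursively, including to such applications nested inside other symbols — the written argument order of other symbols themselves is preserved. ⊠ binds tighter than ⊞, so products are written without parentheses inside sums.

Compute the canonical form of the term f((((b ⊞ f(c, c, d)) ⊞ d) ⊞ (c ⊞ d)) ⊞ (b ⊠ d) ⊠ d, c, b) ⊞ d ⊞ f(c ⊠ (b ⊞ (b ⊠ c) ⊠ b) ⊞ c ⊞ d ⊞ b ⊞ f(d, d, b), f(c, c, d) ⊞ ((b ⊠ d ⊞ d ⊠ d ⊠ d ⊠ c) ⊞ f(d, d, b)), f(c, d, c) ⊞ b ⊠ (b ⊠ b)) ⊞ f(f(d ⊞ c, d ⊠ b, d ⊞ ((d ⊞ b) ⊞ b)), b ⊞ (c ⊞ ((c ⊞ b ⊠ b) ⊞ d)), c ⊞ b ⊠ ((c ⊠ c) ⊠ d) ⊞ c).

Answer: d ⊞ f(b ⊞ b ⊠ b ⊠ c ⊠ c ⊞ b ⊠ c ⊞ c ⊞ d ⊞ f(d, d, b), b ⊠ d ⊞ c ⊠ d ⊠ d ⊠ d ⊞ f(c, c, d) ⊞ f(d, d, b), b ⊠ b ⊠ b ⊞ f(c, d, c)) ⊞ f(b ⊞ b ⊠ d ⊠ d ⊞ c ⊞ d ⊞ d ⊞ f(c, c, d), c, b) ⊞ f(f(c ⊞ d, b ⊠ d, b ⊞ b ⊞ d ⊞ d), b ⊞ b ⊠ b ⊞ c ⊞ c ⊞ d, b ⊠ c ⊠ c ⊠ d ⊞ c ⊞ c)

Derivation:
Expand products over sums:  f(b ⊞ b ⊠ d ⊠ d ⊞ c ⊞ d ⊞ d ⊞ f(c, c, d), c, b) ⊞ d ⊞ f(b ⊞ b ⊠ b ⊠ c ⊠ c ⊞ b ⊠ c ⊞ c ⊞ d ⊞ f(d, d, b), b ⊠ d ⊞ c ⊠ d ⊠ d ⊠ d ⊞ f(c, c, d) ⊞ f(d, d, b), b ⊠ b ⊠ b ⊞ f(c, d, c)) ⊞ f(f(c ⊞ d, b ⊠ d, b ⊞ b ⊞ d ⊞ d), b ⊞ b ⊠ b ⊞ c ⊞ c ⊞ d, b ⊠ c ⊠ c ⊠ d ⊞ c ⊞ c)
Sort:  d ⊞ f(b ⊞ b ⊠ b ⊠ c ⊠ c ⊞ b ⊠ c ⊞ c ⊞ d ⊞ f(d, d, b), b ⊠ d ⊞ c ⊠ d ⊠ d ⊠ d ⊞ f(c, c, d) ⊞ f(d, d, b), b ⊠ b ⊠ b ⊞ f(c, d, c)) ⊞ f(b ⊞ b ⊠ d ⊠ d ⊞ c ⊞ d ⊞ d ⊞ f(c, c, d), c, b) ⊞ f(f(c ⊞ d, b ⊠ d, b ⊞ b ⊞ d ⊞ d), b ⊞ b ⊠ b ⊞ c ⊞ c ⊞ d, b ⊠ c ⊠ c ⊠ d ⊞ c ⊞ c)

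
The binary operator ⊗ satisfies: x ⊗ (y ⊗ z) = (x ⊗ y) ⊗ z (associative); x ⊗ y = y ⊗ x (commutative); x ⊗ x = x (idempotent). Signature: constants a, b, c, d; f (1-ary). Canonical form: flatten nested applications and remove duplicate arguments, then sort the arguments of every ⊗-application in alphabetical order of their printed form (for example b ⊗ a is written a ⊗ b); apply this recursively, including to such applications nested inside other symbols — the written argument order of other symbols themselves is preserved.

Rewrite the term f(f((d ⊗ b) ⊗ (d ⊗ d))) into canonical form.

Answer: f(f(b ⊗ d))

Derivation:
Work inside:  (d ⊗ b) ⊗ (d ⊗ d)
Un-nest:  d ⊗ b ⊗ d ⊗ d
Deduplicate:  drop duplicate d, d
Order the arguments:  b ⊗ d
Put back:  f(f(b ⊗ d))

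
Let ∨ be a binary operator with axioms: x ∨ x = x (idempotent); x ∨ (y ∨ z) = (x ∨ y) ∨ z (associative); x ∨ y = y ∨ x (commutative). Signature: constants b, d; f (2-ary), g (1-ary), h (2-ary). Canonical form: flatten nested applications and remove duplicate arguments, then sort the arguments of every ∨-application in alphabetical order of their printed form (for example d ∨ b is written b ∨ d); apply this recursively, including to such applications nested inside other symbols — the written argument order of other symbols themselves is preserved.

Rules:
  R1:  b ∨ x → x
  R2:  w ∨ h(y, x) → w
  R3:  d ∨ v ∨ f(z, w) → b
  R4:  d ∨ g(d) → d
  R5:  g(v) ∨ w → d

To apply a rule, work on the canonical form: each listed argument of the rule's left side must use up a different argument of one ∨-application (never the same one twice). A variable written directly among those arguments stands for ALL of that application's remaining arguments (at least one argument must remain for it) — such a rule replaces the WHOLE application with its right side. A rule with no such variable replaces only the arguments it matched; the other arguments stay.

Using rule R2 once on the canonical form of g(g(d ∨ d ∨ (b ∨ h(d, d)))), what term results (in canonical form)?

Canonical form:  g(g(b ∨ d ∨ h(d, d)))
Match R2:  consume h(d, d);  w := b ∨ d, x := d, y := d
Every leftover argument binds to the variable; the entire application is replaced.
Giving:  g(g(b ∨ d))

Answer: g(g(b ∨ d))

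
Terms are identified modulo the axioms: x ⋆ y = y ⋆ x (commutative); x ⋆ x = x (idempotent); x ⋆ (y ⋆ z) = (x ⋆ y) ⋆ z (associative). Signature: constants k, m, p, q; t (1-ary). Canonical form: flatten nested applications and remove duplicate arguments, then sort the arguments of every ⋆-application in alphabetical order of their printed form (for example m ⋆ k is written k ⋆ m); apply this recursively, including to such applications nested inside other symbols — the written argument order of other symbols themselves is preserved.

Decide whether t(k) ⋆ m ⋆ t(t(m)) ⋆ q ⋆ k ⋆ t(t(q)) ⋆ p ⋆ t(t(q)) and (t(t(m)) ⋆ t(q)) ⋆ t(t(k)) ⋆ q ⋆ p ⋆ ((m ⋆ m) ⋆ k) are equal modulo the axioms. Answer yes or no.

Left:  t(k) ⋆ m ⋆ t(t(m)) ⋆ q ⋆ k ⋆ t(t(q)) ⋆ p ⋆ t(t(q))
  Idempotence:  drop duplicate t(t(q))
  Sort:  k ⋆ m ⋆ p ⋆ q ⋆ t(k) ⋆ t(t(m)) ⋆ t(t(q))
Right:  (t(t(m)) ⋆ t(q)) ⋆ t(t(k)) ⋆ q ⋆ p ⋆ ((m ⋆ m) ⋆ k)
  Merge nested applications:  t(t(m)) ⋆ t(q) ⋆ t(t(k)) ⋆ q ⋆ p ⋆ m ⋆ m ⋆ k
  Idempotence:  drop duplicate m
  Order the arguments:  k ⋆ m ⋆ p ⋆ q ⋆ t(q) ⋆ t(t(k)) ⋆ t(t(m))

Answer: no — k ⋆ m ⋆ p ⋆ q ⋆ t(k) ⋆ t(t(m)) ⋆ t(t(q)) vs k ⋆ m ⋆ p ⋆ q ⋆ t(q) ⋆ t(t(k)) ⋆ t(t(m))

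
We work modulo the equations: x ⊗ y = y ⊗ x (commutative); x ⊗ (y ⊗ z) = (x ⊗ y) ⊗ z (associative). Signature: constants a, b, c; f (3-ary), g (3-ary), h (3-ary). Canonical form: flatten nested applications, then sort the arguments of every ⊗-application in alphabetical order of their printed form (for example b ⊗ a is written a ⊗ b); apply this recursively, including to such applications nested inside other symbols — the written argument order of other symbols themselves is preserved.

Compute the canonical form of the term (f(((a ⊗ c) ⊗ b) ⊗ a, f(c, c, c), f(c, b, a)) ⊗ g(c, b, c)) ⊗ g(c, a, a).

Flatten:  f(((a ⊗ c) ⊗ b) ⊗ a, f(c, c, c), f(c, b, a)) ⊗ g(c, b, c) ⊗ g(c, a, a)
Simplify inside:  f(((a ⊗ c) ⊗ b) ⊗ a, f(c, c, c), f(c, b, a))  →  f(a ⊗ a ⊗ b ⊗ c, f(c, c, c), f(c, b, a))
Sort:  f(a ⊗ a ⊗ b ⊗ c, f(c, c, c), f(c, b, a)) ⊗ g(c, a, a) ⊗ g(c, b, c)

Answer: f(a ⊗ a ⊗ b ⊗ c, f(c, c, c), f(c, b, a)) ⊗ g(c, a, a) ⊗ g(c, b, c)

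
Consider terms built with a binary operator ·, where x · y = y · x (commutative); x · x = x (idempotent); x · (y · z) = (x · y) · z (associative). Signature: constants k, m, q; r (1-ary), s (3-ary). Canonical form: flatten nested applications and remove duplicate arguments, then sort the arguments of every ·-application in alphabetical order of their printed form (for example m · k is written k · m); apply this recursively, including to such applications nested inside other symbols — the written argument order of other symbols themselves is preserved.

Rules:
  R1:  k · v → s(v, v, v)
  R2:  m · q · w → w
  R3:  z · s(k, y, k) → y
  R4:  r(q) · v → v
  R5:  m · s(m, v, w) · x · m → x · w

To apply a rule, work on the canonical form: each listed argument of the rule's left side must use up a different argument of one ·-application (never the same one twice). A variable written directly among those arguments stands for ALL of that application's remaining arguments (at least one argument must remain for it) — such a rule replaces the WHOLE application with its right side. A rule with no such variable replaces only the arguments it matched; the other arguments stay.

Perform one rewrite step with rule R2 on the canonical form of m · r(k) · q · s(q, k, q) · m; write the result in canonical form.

Answer: r(k) · s(q, k, q)

Derivation:
Canonical form:  m · q · r(k) · s(q, k, q)
Match R2:  consume m, q;  w := r(k) · s(q, k, q)
Every leftover argument binds to the variable; the entire application is replaced.
Giving:  r(k) · s(q, k, q)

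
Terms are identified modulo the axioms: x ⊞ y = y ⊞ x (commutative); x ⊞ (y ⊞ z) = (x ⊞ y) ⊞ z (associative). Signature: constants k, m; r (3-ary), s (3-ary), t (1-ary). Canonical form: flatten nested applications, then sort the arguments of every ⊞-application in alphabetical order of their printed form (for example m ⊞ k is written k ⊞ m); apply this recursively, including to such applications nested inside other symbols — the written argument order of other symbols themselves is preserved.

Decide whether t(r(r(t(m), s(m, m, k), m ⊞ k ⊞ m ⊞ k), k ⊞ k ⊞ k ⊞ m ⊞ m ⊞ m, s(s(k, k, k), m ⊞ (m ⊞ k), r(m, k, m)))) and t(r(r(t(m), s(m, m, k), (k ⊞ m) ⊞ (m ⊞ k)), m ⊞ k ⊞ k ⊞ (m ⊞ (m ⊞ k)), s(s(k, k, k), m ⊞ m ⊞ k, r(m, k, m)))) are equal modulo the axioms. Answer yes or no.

Left:  t(r(r(t(m), s(m, m, k), m ⊞ k ⊞ m ⊞ k), k ⊞ k ⊞ k ⊞ m ⊞ m ⊞ m, s(s(k, k, k), m ⊞ (m ⊞ k), r(m, k, m))))
  Descend into:  m ⊞ (m ⊞ k)
  Flatten:  m ⊞ m ⊞ k
  Sort:  k ⊞ m ⊞ m
  Rebuild:  t(r(r(t(m), s(m, m, k), k ⊞ k ⊞ m ⊞ m), k ⊞ k ⊞ k ⊞ m ⊞ m ⊞ m, s(s(k, k, k), k ⊞ m ⊞ m, r(m, k, m))))
Right:  t(r(r(t(m), s(m, m, k), (k ⊞ m) ⊞ (m ⊞ k)), m ⊞ k ⊞ k ⊞ (m ⊞ (m ⊞ k)), s(s(k, k, k), m ⊞ m ⊞ k, r(m, k, m))))
  Descend into:  m ⊞ k ⊞ k ⊞ (m ⊞ (m ⊞ k))
  Flatten:  m ⊞ k ⊞ k ⊞ m ⊞ m ⊞ k
  Sort:  k ⊞ k ⊞ k ⊞ m ⊞ m ⊞ m
  Reassemble:  t(r(r(t(m), s(m, m, k), k ⊞ k ⊞ m ⊞ m), k ⊞ k ⊞ k ⊞ m ⊞ m ⊞ m, s(s(k, k, k), k ⊞ m ⊞ m, r(m, k, m))))

Answer: yes — both canonical forms are t(r(r(t(m), s(m, m, k), k ⊞ k ⊞ m ⊞ m), k ⊞ k ⊞ k ⊞ m ⊞ m ⊞ m, s(s(k, k, k), k ⊞ m ⊞ m, r(m, k, m))))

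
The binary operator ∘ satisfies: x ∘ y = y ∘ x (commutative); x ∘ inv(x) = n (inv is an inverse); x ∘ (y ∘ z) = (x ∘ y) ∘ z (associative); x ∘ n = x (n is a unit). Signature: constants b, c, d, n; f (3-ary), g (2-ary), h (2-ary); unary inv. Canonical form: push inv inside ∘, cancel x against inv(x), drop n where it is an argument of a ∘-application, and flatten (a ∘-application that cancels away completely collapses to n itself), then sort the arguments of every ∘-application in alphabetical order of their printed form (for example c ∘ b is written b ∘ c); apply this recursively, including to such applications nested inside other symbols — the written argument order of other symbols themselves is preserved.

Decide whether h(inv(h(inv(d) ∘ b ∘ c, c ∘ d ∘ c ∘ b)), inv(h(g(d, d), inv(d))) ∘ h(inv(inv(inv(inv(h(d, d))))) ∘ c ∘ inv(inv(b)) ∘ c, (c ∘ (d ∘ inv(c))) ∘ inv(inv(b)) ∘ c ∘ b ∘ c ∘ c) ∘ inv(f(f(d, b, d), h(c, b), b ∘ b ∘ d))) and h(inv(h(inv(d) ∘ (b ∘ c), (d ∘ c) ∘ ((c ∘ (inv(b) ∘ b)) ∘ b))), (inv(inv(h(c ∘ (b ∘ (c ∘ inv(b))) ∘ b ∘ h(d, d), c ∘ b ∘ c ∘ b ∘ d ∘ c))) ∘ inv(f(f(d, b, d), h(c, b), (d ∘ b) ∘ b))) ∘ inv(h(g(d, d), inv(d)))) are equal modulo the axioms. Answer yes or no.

Answer: yes — both canonical forms are h(inv(h(b ∘ c ∘ inv(d), b ∘ c ∘ c ∘ d)), h(b ∘ c ∘ c ∘ h(d, d), b ∘ b ∘ c ∘ c ∘ c ∘ d) ∘ inv(f(f(d, b, d), h(c, b), b ∘ b ∘ d)) ∘ inv(h(g(d, d), inv(d))))

Derivation:
Left:  h(inv(h(inv(d) ∘ b ∘ c, c ∘ d ∘ c ∘ b)), inv(h(g(d, d), inv(d))) ∘ h(inv(inv(inv(inv(h(d, d))))) ∘ c ∘ inv(inv(b)) ∘ c, (c ∘ (d ∘ inv(c))) ∘ inv(inv(b)) ∘ c ∘ b ∘ c ∘ c) ∘ inv(f(f(d, b, d), h(c, b), b ∘ b ∘ d)))
  Work inside:  inv(h(g(d, d), inv(d))) ∘ h(inv(inv(inv(inv(h(d, d))))) ∘ c ∘ inv(inv(b)) ∘ c, (c ∘ (d ∘ inv(c))) ∘ inv(inv(b)) ∘ c ∘ b ∘ c ∘ c) ∘ inv(f(f(d, b, d), h(c, b), b ∘ b ∘ d))
  Push inv inside:  distribute inv over ∘ and collapse double inv
  Combine occurrences:  inv(h(g(d, d), inv(d))) ∘ h(b ∘ c ∘ c ∘ h(d, d), b ∘ b ∘ c ∘ c ∘ c ∘ d) ∘ inv(f(f(d, b, d), h(c, b), b ∘ b ∘ d))
  Order the arguments:  h(b ∘ c ∘ c ∘ h(d, d), b ∘ b ∘ c ∘ c ∘ c ∘ d) ∘ inv(f(f(d, b, d), h(c, b), b ∘ b ∘ d)) ∘ inv(h(g(d, d), inv(d)))
  Reassemble:  h(inv(h(b ∘ c ∘ inv(d), b ∘ c ∘ c ∘ d)), h(b ∘ c ∘ c ∘ h(d, d), b ∘ b ∘ c ∘ c ∘ c ∘ d) ∘ inv(f(f(d, b, d), h(c, b), b ∘ b ∘ d)) ∘ inv(h(g(d, d), inv(d))))
Right:  h(inv(h(inv(d) ∘ (b ∘ c), (d ∘ c) ∘ ((c ∘ (inv(b) ∘ b)) ∘ b))), (inv(inv(h(c ∘ (b ∘ (c ∘ inv(b))) ∘ b ∘ h(d, d), c ∘ b ∘ c ∘ b ∘ d ∘ c))) ∘ inv(f(f(d, b, d), h(c, b), (d ∘ b) ∘ b))) ∘ inv(h(g(d, d), inv(d))))
  Descend into:  (inv(inv(h(c ∘ (b ∘ (c ∘ inv(b))) ∘ b ∘ h(d, d), c ∘ b ∘ c ∘ b ∘ d ∘ c))) ∘ inv(f(f(d, b, d), h(c, b), (d ∘ b) ∘ b))) ∘ inv(h(g(d, d), inv(d)))
  Push inv inside:  distribute inv over ∘ and collapse double inv
  Collect terms:  h(b ∘ c ∘ c ∘ h(d, d), b ∘ b ∘ c ∘ c ∘ c ∘ d) ∘ inv(f(f(d, b, d), h(c, b), b ∘ b ∘ d)) ∘ inv(h(g(d, d), inv(d)))
  Rebuild:  h(inv(h(b ∘ c ∘ inv(d), b ∘ c ∘ c ∘ d)), h(b ∘ c ∘ c ∘ h(d, d), b ∘ b ∘ c ∘ c ∘ c ∘ d) ∘ inv(f(f(d, b, d), h(c, b), b ∘ b ∘ d)) ∘ inv(h(g(d, d), inv(d))))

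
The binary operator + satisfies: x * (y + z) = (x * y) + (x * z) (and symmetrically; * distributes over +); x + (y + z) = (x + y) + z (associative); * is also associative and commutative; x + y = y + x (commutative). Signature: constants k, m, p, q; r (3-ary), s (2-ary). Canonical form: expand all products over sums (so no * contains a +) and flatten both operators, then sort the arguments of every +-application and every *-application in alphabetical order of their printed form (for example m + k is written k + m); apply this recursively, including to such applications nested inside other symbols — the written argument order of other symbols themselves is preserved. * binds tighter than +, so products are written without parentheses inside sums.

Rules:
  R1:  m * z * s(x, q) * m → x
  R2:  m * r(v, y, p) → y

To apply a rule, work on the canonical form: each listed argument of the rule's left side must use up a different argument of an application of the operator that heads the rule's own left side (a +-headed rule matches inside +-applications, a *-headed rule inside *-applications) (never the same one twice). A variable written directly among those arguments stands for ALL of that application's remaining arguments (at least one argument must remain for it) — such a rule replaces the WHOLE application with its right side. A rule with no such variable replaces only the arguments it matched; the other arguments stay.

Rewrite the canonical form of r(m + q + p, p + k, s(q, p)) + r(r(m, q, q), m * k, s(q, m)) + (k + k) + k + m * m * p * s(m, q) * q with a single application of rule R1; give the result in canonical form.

Canonical form:  k + k + k + m * m * p * q * s(m, q) + r(m + p + q, k + p, s(q, p)) + r(r(m, q, q), k * m, s(q, m))
R1 matches:  uses m, m, s(m, q);  x := m, z := p * q
The extension variable absorbs all remaining arguments, so the whole application is rewritten.
Giving:  k + k + k + m + r(m + p + q, k + p, s(q, p)) + r(r(m, q, q), k * m, s(q, m))

Answer: k + k + k + m + r(m + p + q, k + p, s(q, p)) + r(r(m, q, q), k * m, s(q, m))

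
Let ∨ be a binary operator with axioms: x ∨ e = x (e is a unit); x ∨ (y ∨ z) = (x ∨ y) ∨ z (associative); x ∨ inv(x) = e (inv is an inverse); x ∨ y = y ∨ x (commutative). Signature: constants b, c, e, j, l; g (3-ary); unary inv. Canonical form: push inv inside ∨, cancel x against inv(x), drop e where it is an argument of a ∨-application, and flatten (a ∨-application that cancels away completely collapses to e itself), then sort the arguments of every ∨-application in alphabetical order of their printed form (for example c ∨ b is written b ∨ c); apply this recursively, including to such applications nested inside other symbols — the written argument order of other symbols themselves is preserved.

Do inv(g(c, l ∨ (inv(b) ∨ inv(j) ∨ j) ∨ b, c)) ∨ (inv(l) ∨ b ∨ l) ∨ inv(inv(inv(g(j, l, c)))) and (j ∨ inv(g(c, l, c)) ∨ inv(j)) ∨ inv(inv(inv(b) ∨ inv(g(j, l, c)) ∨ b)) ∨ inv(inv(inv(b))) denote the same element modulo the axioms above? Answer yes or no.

Answer: no — b ∨ inv(g(c, l, c)) ∨ inv(g(j, l, c)) vs inv(b) ∨ inv(g(c, l, c)) ∨ inv(g(j, l, c))

Derivation:
Left:  inv(g(c, l ∨ (inv(b) ∨ inv(j) ∨ j) ∨ b, c)) ∨ (inv(l) ∨ b ∨ l) ∨ inv(inv(inv(g(j, l, c))))
  Push inv inside:  distribute inv over ∨ and collapse double inv
  Cancel inverse pairs:  l cancels
  Collect:  inv(g(c, l, c)) ∨ b ∨ inv(g(j, l, c))
  Order the arguments:  b ∨ inv(g(c, l, c)) ∨ inv(g(j, l, c))
Right:  (j ∨ inv(g(c, l, c)) ∨ inv(j)) ∨ inv(inv(inv(b) ∨ inv(g(j, l, c)) ∨ b)) ∨ inv(inv(inv(b)))
  Push inv inside:  distribute inv over ∨ and collapse double inv
  Inverses cancel:  j cancels
  Collect:  inv(g(c, l, c)) ∨ inv(b) ∨ inv(g(j, l, c))
  Sort:  inv(b) ∨ inv(g(c, l, c)) ∨ inv(g(j, l, c))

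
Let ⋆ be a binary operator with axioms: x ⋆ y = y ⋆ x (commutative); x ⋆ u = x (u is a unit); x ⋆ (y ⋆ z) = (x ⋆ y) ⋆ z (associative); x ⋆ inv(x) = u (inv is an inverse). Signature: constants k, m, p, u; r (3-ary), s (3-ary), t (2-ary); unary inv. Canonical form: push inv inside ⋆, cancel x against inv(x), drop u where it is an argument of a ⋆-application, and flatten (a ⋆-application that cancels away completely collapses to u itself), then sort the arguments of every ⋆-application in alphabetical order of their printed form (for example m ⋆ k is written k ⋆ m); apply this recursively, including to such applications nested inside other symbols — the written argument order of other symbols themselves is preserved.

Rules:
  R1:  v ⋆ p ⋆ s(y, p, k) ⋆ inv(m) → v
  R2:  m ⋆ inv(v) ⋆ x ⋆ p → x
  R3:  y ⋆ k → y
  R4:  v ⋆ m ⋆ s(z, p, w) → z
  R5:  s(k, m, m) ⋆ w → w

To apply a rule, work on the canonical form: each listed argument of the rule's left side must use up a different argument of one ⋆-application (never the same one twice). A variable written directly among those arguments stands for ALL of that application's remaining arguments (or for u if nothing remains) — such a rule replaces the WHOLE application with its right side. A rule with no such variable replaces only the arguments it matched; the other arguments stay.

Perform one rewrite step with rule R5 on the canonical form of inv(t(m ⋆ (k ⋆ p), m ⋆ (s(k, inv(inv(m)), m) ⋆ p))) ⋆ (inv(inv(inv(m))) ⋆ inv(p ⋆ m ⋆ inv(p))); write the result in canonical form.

Answer: inv(m) ⋆ inv(m) ⋆ inv(t(k ⋆ m ⋆ p, m ⋆ p))

Derivation:
Canonical form:  inv(m) ⋆ inv(m) ⋆ inv(t(k ⋆ m ⋆ p, m ⋆ p ⋆ s(k, m, m)))
Apply R5:  consuming s(k, m, m);  w := m ⋆ p
The variable takes the whole remainder — replace the entire application.
Giving:  inv(m) ⋆ inv(m) ⋆ inv(t(k ⋆ m ⋆ p, m ⋆ p))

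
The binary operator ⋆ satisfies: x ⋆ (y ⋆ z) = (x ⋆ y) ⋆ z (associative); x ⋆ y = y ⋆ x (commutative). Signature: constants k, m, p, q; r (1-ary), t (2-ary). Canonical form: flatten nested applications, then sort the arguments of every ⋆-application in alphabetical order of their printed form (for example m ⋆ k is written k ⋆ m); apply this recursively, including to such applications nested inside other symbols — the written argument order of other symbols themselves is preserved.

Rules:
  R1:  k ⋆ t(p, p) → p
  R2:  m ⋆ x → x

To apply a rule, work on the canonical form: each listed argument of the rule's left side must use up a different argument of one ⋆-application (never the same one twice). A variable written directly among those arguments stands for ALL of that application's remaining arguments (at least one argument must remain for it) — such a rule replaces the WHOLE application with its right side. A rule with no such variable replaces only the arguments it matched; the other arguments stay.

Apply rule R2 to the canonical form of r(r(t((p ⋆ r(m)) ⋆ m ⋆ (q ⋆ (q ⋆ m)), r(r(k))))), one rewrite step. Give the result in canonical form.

Canonical form:  r(r(t(m ⋆ m ⋆ p ⋆ q ⋆ q ⋆ r(m), r(r(k)))))
Apply R2:  consuming m;  x := m ⋆ p ⋆ q ⋆ q ⋆ r(m)
The extension variable absorbs all remaining arguments, so the whole application is rewritten.
New term:  r(r(t(m ⋆ p ⋆ q ⋆ q ⋆ r(m), r(r(k)))))

Answer: r(r(t(m ⋆ p ⋆ q ⋆ q ⋆ r(m), r(r(k)))))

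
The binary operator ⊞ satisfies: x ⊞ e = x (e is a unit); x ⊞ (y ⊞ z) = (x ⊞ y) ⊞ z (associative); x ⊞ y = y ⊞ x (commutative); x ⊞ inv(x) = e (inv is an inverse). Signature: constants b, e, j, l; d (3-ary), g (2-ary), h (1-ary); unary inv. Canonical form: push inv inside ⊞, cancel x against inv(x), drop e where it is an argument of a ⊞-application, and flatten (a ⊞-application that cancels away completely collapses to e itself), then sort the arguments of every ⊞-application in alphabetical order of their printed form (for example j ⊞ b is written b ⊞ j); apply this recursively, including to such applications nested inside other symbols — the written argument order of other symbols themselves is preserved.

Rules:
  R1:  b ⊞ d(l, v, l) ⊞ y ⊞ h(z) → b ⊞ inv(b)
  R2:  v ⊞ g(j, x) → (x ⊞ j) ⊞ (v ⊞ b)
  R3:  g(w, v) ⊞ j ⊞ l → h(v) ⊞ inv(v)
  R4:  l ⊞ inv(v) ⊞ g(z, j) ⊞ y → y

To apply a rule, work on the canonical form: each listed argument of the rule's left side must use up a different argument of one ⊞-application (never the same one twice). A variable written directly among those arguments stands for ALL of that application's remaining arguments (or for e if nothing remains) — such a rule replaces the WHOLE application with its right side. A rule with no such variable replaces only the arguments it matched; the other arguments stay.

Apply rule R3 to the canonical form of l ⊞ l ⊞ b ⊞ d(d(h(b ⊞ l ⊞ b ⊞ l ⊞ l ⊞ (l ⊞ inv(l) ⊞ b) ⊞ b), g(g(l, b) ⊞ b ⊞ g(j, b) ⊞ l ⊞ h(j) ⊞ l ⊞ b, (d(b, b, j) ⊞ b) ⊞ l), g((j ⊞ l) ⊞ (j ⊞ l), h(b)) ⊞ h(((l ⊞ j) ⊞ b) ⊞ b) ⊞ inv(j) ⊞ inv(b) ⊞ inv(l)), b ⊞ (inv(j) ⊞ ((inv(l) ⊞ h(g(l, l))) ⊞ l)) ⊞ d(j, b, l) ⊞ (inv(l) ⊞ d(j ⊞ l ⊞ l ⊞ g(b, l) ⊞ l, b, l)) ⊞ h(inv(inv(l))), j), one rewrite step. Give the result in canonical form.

Canonical form:  b ⊞ d(d(h(b ⊞ b ⊞ b ⊞ b ⊞ l ⊞ l ⊞ l), g(b ⊞ b ⊞ g(j, b) ⊞ g(l, b) ⊞ h(j) ⊞ l ⊞ l, b ⊞ d(b, b, j) ⊞ l), g(j ⊞ j ⊞ l ⊞ l, h(b)) ⊞ h(b ⊞ b ⊞ j ⊞ l) ⊞ inv(b) ⊞ inv(j) ⊞ inv(l)), b ⊞ d(g(b, l) ⊞ j ⊞ l ⊞ l ⊞ l, b, l) ⊞ d(j, b, l) ⊞ h(g(l, l)) ⊞ h(l) ⊞ inv(j) ⊞ inv(l), j) ⊞ l ⊞ l
Apply R3:  consuming g(b, l), j, l;  v := l, w := b
New term:  b ⊞ d(d(h(b ⊞ b ⊞ b ⊞ b ⊞ l ⊞ l ⊞ l), g(b ⊞ b ⊞ g(j, b) ⊞ g(l, b) ⊞ h(j) ⊞ l ⊞ l, b ⊞ d(b, b, j) ⊞ l), g(j ⊞ j ⊞ l ⊞ l, h(b)) ⊞ h(b ⊞ b ⊞ j ⊞ l) ⊞ inv(b) ⊞ inv(j) ⊞ inv(l)), b ⊞ d(h(l) ⊞ l, b, l) ⊞ d(j, b, l) ⊞ h(g(l, l)) ⊞ h(l) ⊞ inv(j) ⊞ inv(l), j) ⊞ l ⊞ l

Answer: b ⊞ d(d(h(b ⊞ b ⊞ b ⊞ b ⊞ l ⊞ l ⊞ l), g(b ⊞ b ⊞ g(j, b) ⊞ g(l, b) ⊞ h(j) ⊞ l ⊞ l, b ⊞ d(b, b, j) ⊞ l), g(j ⊞ j ⊞ l ⊞ l, h(b)) ⊞ h(b ⊞ b ⊞ j ⊞ l) ⊞ inv(b) ⊞ inv(j) ⊞ inv(l)), b ⊞ d(h(l) ⊞ l, b, l) ⊞ d(j, b, l) ⊞ h(g(l, l)) ⊞ h(l) ⊞ inv(j) ⊞ inv(l), j) ⊞ l ⊞ l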